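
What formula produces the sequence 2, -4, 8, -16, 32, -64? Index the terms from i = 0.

Check ratios: -4 / 2 = -2.0
Common ratio r = -2.
First term a = 2.
Formula: S_i = 2 * (-2)^i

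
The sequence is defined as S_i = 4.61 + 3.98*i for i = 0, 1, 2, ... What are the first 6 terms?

This is an arithmetic sequence.
i=0: S_0 = 4.61 + 3.98*0 = 4.61
i=1: S_1 = 4.61 + 3.98*1 = 8.59
i=2: S_2 = 4.61 + 3.98*2 = 12.57
i=3: S_3 = 4.61 + 3.98*3 = 16.55
i=4: S_4 = 4.61 + 3.98*4 = 20.53
i=5: S_5 = 4.61 + 3.98*5 = 24.51
The first 6 terms are: [4.61, 8.59, 12.57, 16.55, 20.53, 24.51]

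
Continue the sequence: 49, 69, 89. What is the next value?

Differences: 69 - 49 = 20
This is an arithmetic sequence with common difference d = 20.
Next term = 89 + 20 = 109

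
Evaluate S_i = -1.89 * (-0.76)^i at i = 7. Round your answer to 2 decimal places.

S_7 = -1.89 * (-0.76)^7 ≈ -1.89 * -0.1465 ≈ 0.28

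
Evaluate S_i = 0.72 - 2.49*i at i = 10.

S_10 = 0.72 + -2.49*10 = 0.72 + -24.9 = -24.18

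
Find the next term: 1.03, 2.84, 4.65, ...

Differences: 2.84 - 1.03 = 1.81
This is an arithmetic sequence with common difference d = 1.81.
Next term = 4.65 + 1.81 = 6.46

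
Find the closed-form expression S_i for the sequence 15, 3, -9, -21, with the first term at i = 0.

Check differences: 3 - 15 = -12
-9 - 3 = -12
Common difference d = -12.
First term a = 15.
Formula: S_i = 15 - 12*i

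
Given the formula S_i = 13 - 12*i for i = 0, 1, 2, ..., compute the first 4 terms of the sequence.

This is an arithmetic sequence.
i=0: S_0 = 13 + -12*0 = 13
i=1: S_1 = 13 + -12*1 = 1
i=2: S_2 = 13 + -12*2 = -11
i=3: S_3 = 13 + -12*3 = -23
The first 4 terms are: [13, 1, -11, -23]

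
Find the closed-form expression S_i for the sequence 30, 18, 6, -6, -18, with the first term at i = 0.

Check differences: 18 - 30 = -12
6 - 18 = -12
Common difference d = -12.
First term a = 30.
Formula: S_i = 30 - 12*i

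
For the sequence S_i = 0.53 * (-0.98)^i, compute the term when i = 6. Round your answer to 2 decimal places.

S_6 = 0.53 * (-0.98)^6 ≈ 0.53 * 0.8858 ≈ 0.47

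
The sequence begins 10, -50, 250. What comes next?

Ratios: -50 / 10 = -5.0
This is a geometric sequence with common ratio r = -5.
Next term = 250 * -5 = -1250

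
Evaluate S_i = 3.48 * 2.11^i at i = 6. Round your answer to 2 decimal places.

S_6 = 3.48 * 2.11^6 ≈ 3.48 * 88.2459 ≈ 307.1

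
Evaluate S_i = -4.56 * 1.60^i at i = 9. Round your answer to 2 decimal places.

S_9 = -4.56 * 1.6^9 ≈ -4.56 * 68.7195 ≈ -313.36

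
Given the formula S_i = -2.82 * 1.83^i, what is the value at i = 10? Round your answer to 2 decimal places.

S_10 = -2.82 * 1.83^10 ≈ -2.82 * 421.2219 ≈ -1187.85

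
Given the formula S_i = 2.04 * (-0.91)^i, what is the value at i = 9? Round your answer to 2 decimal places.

S_9 = 2.04 * (-0.91)^9 ≈ 2.04 * -0.4279 ≈ -0.87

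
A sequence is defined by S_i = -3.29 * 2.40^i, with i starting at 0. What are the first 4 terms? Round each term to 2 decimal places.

This is a geometric sequence.
i=0: S_0 = -3.29 * 2.4^0 = -3.29
i=1: S_1 = -3.29 * 2.4^1 ≈ -7.9
i=2: S_2 = -3.29 * 2.4^2 ≈ -18.95
i=3: S_3 = -3.29 * 2.4^3 ≈ -45.48
The first 4 terms are: [-3.29, -7.9, -18.95, -45.48]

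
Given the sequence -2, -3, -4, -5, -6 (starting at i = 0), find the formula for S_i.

Check differences: -3 - -2 = -1
-4 - -3 = -1
Common difference d = -1.
First term a = -2.
Formula: S_i = -2 - 1*i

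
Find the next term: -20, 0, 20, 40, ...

Differences: 0 - -20 = 20
This is an arithmetic sequence with common difference d = 20.
Next term = 40 + 20 = 60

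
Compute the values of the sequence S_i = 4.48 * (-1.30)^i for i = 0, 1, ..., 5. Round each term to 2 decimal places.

This is a geometric sequence.
i=0: S_0 = 4.48 * (-1.3)^0 = 4.48
i=1: S_1 = 4.48 * (-1.3)^1 ≈ -5.82
i=2: S_2 = 4.48 * (-1.3)^2 ≈ 7.57
i=3: S_3 = 4.48 * (-1.3)^3 ≈ -9.84
i=4: S_4 = 4.48 * (-1.3)^4 ≈ 12.8
i=5: S_5 = 4.48 * (-1.3)^5 ≈ -16.63
The first 6 terms are: [4.48, -5.82, 7.57, -9.84, 12.8, -16.63]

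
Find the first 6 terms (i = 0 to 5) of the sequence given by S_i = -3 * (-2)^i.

This is a geometric sequence.
i=0: S_0 = -3 * (-2)^0 = -3
i=1: S_1 = -3 * (-2)^1 = 6
i=2: S_2 = -3 * (-2)^2 = -12
i=3: S_3 = -3 * (-2)^3 = 24
i=4: S_4 = -3 * (-2)^4 = -48
i=5: S_5 = -3 * (-2)^5 = 96
The first 6 terms are: [-3, 6, -12, 24, -48, 96]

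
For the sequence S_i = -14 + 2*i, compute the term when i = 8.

S_8 = -14 + 2*8 = -14 + 16 = 2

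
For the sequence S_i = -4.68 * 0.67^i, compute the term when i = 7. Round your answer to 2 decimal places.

S_7 = -4.68 * 0.67^7 ≈ -4.68 * 0.0606 ≈ -0.28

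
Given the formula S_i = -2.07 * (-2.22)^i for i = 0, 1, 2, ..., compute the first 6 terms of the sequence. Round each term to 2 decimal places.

This is a geometric sequence.
i=0: S_0 = -2.07 * (-2.22)^0 = -2.07
i=1: S_1 = -2.07 * (-2.22)^1 ≈ 4.6
i=2: S_2 = -2.07 * (-2.22)^2 ≈ -10.2
i=3: S_3 = -2.07 * (-2.22)^3 ≈ 22.65
i=4: S_4 = -2.07 * (-2.22)^4 ≈ -50.28
i=5: S_5 = -2.07 * (-2.22)^5 ≈ 111.62
The first 6 terms are: [-2.07, 4.6, -10.2, 22.65, -50.28, 111.62]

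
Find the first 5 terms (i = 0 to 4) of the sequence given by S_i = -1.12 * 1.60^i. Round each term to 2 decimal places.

This is a geometric sequence.
i=0: S_0 = -1.12 * 1.6^0 = -1.12
i=1: S_1 = -1.12 * 1.6^1 ≈ -1.79
i=2: S_2 = -1.12 * 1.6^2 ≈ -2.87
i=3: S_3 = -1.12 * 1.6^3 ≈ -4.59
i=4: S_4 = -1.12 * 1.6^4 ≈ -7.34
The first 5 terms are: [-1.12, -1.79, -2.87, -4.59, -7.34]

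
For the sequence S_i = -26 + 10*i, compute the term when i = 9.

S_9 = -26 + 10*9 = -26 + 90 = 64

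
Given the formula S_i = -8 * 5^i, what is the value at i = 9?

S_9 = -8 * 5^9 = -8 * 1953125 = -15625000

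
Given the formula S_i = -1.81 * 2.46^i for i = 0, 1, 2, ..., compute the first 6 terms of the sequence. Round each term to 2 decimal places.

This is a geometric sequence.
i=0: S_0 = -1.81 * 2.46^0 = -1.81
i=1: S_1 = -1.81 * 2.46^1 ≈ -4.45
i=2: S_2 = -1.81 * 2.46^2 ≈ -10.95
i=3: S_3 = -1.81 * 2.46^3 ≈ -26.95
i=4: S_4 = -1.81 * 2.46^4 ≈ -66.29
i=5: S_5 = -1.81 * 2.46^5 ≈ -163.06
The first 6 terms are: [-1.81, -4.45, -10.95, -26.95, -66.29, -163.06]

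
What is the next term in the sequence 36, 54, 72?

Differences: 54 - 36 = 18
This is an arithmetic sequence with common difference d = 18.
Next term = 72 + 18 = 90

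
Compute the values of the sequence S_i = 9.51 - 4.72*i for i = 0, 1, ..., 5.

This is an arithmetic sequence.
i=0: S_0 = 9.51 + -4.72*0 = 9.51
i=1: S_1 = 9.51 + -4.72*1 = 4.79
i=2: S_2 = 9.51 + -4.72*2 = 0.07
i=3: S_3 = 9.51 + -4.72*3 = -4.65
i=4: S_4 = 9.51 + -4.72*4 = -9.37
i=5: S_5 = 9.51 + -4.72*5 = -14.09
The first 6 terms are: [9.51, 4.79, 0.07, -4.65, -9.37, -14.09]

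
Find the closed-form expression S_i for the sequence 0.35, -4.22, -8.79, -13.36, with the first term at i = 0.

Check differences: -4.22 - 0.35 = -4.57
-8.79 - -4.22 = -4.57
Common difference d = -4.57.
First term a = 0.35.
Formula: S_i = 0.35 - 4.57*i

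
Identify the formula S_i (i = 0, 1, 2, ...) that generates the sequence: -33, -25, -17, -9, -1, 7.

Check differences: -25 - -33 = 8
-17 - -25 = 8
Common difference d = 8.
First term a = -33.
Formula: S_i = -33 + 8*i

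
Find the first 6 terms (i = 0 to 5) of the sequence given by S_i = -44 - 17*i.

This is an arithmetic sequence.
i=0: S_0 = -44 + -17*0 = -44
i=1: S_1 = -44 + -17*1 = -61
i=2: S_2 = -44 + -17*2 = -78
i=3: S_3 = -44 + -17*3 = -95
i=4: S_4 = -44 + -17*4 = -112
i=5: S_5 = -44 + -17*5 = -129
The first 6 terms are: [-44, -61, -78, -95, -112, -129]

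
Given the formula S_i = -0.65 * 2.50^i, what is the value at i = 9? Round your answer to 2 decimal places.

S_9 = -0.65 * 2.5^9 ≈ -0.65 * 3814.6973 ≈ -2479.55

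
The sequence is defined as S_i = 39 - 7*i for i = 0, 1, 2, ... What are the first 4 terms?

This is an arithmetic sequence.
i=0: S_0 = 39 + -7*0 = 39
i=1: S_1 = 39 + -7*1 = 32
i=2: S_2 = 39 + -7*2 = 25
i=3: S_3 = 39 + -7*3 = 18
The first 4 terms are: [39, 32, 25, 18]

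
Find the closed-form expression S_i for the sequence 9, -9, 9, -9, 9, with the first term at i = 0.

Check ratios: -9 / 9 = -1.0
Common ratio r = -1.
First term a = 9.
Formula: S_i = 9 * (-1)^i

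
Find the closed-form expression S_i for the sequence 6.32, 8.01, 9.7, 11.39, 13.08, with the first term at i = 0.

Check differences: 8.01 - 6.32 = 1.69
9.7 - 8.01 = 1.69
Common difference d = 1.69.
First term a = 6.32.
Formula: S_i = 6.32 + 1.69*i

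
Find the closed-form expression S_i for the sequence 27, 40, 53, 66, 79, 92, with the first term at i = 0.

Check differences: 40 - 27 = 13
53 - 40 = 13
Common difference d = 13.
First term a = 27.
Formula: S_i = 27 + 13*i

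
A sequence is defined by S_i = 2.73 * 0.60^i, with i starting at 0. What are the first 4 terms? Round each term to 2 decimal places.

This is a geometric sequence.
i=0: S_0 = 2.73 * 0.6^0 = 2.73
i=1: S_1 = 2.73 * 0.6^1 ≈ 1.64
i=2: S_2 = 2.73 * 0.6^2 ≈ 0.98
i=3: S_3 = 2.73 * 0.6^3 ≈ 0.59
The first 4 terms are: [2.73, 1.64, 0.98, 0.59]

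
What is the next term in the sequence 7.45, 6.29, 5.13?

Differences: 6.29 - 7.45 = -1.16
This is an arithmetic sequence with common difference d = -1.16.
Next term = 5.13 + -1.16 = 3.97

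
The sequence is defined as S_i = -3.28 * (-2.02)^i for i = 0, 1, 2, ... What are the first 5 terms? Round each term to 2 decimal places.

This is a geometric sequence.
i=0: S_0 = -3.28 * (-2.02)^0 = -3.28
i=1: S_1 = -3.28 * (-2.02)^1 ≈ 6.63
i=2: S_2 = -3.28 * (-2.02)^2 ≈ -13.38
i=3: S_3 = -3.28 * (-2.02)^3 ≈ 27.04
i=4: S_4 = -3.28 * (-2.02)^4 ≈ -54.61
The first 5 terms are: [-3.28, 6.63, -13.38, 27.04, -54.61]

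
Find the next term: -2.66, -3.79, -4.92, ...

Differences: -3.79 - -2.66 = -1.13
This is an arithmetic sequence with common difference d = -1.13.
Next term = -4.92 + -1.13 = -6.05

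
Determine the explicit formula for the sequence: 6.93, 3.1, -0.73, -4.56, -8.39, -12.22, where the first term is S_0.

Check differences: 3.1 - 6.93 = -3.83
-0.73 - 3.1 = -3.83
Common difference d = -3.83.
First term a = 6.93.
Formula: S_i = 6.93 - 3.83*i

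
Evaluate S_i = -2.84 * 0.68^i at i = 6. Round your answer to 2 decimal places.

S_6 = -2.84 * 0.68^6 ≈ -2.84 * 0.0989 ≈ -0.28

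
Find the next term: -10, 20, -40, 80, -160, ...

Ratios: 20 / -10 = -2.0
This is a geometric sequence with common ratio r = -2.
Next term = -160 * -2 = 320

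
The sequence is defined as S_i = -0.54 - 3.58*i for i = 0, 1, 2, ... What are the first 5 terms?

This is an arithmetic sequence.
i=0: S_0 = -0.54 + -3.58*0 = -0.54
i=1: S_1 = -0.54 + -3.58*1 = -4.12
i=2: S_2 = -0.54 + -3.58*2 = -7.7
i=3: S_3 = -0.54 + -3.58*3 = -11.28
i=4: S_4 = -0.54 + -3.58*4 = -14.86
The first 5 terms are: [-0.54, -4.12, -7.7, -11.28, -14.86]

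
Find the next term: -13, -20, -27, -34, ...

Differences: -20 - -13 = -7
This is an arithmetic sequence with common difference d = -7.
Next term = -34 + -7 = -41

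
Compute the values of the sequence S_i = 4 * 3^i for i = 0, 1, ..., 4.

This is a geometric sequence.
i=0: S_0 = 4 * 3^0 = 4
i=1: S_1 = 4 * 3^1 = 12
i=2: S_2 = 4 * 3^2 = 36
i=3: S_3 = 4 * 3^3 = 108
i=4: S_4 = 4 * 3^4 = 324
The first 5 terms are: [4, 12, 36, 108, 324]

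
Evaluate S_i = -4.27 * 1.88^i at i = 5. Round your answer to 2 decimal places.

S_5 = -4.27 * 1.88^5 ≈ -4.27 * 23.4849 ≈ -100.28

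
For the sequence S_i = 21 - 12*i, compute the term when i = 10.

S_10 = 21 + -12*10 = 21 + -120 = -99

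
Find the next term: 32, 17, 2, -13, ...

Differences: 17 - 32 = -15
This is an arithmetic sequence with common difference d = -15.
Next term = -13 + -15 = -28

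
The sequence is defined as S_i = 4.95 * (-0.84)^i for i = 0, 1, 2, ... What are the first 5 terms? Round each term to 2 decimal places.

This is a geometric sequence.
i=0: S_0 = 4.95 * (-0.84)^0 = 4.95
i=1: S_1 = 4.95 * (-0.84)^1 ≈ -4.16
i=2: S_2 = 4.95 * (-0.84)^2 ≈ 3.49
i=3: S_3 = 4.95 * (-0.84)^3 ≈ -2.93
i=4: S_4 = 4.95 * (-0.84)^4 ≈ 2.46
The first 5 terms are: [4.95, -4.16, 3.49, -2.93, 2.46]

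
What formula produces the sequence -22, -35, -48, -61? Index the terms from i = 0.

Check differences: -35 - -22 = -13
-48 - -35 = -13
Common difference d = -13.
First term a = -22.
Formula: S_i = -22 - 13*i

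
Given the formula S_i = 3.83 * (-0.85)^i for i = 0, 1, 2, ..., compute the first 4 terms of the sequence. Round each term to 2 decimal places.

This is a geometric sequence.
i=0: S_0 = 3.83 * (-0.85)^0 = 3.83
i=1: S_1 = 3.83 * (-0.85)^1 ≈ -3.26
i=2: S_2 = 3.83 * (-0.85)^2 ≈ 2.77
i=3: S_3 = 3.83 * (-0.85)^3 ≈ -2.35
The first 4 terms are: [3.83, -3.26, 2.77, -2.35]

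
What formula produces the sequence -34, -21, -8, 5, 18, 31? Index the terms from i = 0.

Check differences: -21 - -34 = 13
-8 - -21 = 13
Common difference d = 13.
First term a = -34.
Formula: S_i = -34 + 13*i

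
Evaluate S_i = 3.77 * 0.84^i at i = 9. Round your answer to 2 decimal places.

S_9 = 3.77 * 0.84^9 ≈ 3.77 * 0.2082 ≈ 0.78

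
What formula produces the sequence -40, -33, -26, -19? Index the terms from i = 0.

Check differences: -33 - -40 = 7
-26 - -33 = 7
Common difference d = 7.
First term a = -40.
Formula: S_i = -40 + 7*i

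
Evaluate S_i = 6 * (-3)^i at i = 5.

S_5 = 6 * (-3)^5 = 6 * -243 = -1458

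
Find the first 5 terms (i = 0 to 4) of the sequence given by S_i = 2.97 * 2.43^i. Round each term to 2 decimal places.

This is a geometric sequence.
i=0: S_0 = 2.97 * 2.43^0 = 2.97
i=1: S_1 = 2.97 * 2.43^1 ≈ 7.22
i=2: S_2 = 2.97 * 2.43^2 ≈ 17.54
i=3: S_3 = 2.97 * 2.43^3 ≈ 42.62
i=4: S_4 = 2.97 * 2.43^4 ≈ 103.56
The first 5 terms are: [2.97, 7.22, 17.54, 42.62, 103.56]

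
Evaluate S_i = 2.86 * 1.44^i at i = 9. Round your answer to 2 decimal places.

S_9 = 2.86 * 1.44^9 ≈ 2.86 * 26.6233 ≈ 76.14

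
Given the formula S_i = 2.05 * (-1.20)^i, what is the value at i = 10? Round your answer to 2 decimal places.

S_10 = 2.05 * (-1.2)^10 ≈ 2.05 * 6.1917 ≈ 12.69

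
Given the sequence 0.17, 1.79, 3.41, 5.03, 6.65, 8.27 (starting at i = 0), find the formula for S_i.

Check differences: 1.79 - 0.17 = 1.62
3.41 - 1.79 = 1.62
Common difference d = 1.62.
First term a = 0.17.
Formula: S_i = 0.17 + 1.62*i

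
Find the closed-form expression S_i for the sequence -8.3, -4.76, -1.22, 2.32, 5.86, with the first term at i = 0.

Check differences: -4.76 - -8.3 = 3.54
-1.22 - -4.76 = 3.54
Common difference d = 3.54.
First term a = -8.3.
Formula: S_i = -8.30 + 3.54*i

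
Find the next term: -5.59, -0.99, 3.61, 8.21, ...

Differences: -0.99 - -5.59 = 4.6
This is an arithmetic sequence with common difference d = 4.6.
Next term = 8.21 + 4.6 = 12.81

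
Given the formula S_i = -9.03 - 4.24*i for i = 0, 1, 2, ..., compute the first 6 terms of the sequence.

This is an arithmetic sequence.
i=0: S_0 = -9.03 + -4.24*0 = -9.03
i=1: S_1 = -9.03 + -4.24*1 = -13.27
i=2: S_2 = -9.03 + -4.24*2 = -17.51
i=3: S_3 = -9.03 + -4.24*3 = -21.75
i=4: S_4 = -9.03 + -4.24*4 = -25.99
i=5: S_5 = -9.03 + -4.24*5 = -30.23
The first 6 terms are: [-9.03, -13.27, -17.51, -21.75, -25.99, -30.23]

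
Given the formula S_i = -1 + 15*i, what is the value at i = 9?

S_9 = -1 + 15*9 = -1 + 135 = 134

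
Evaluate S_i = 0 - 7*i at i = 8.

S_8 = 0 + -7*8 = 0 + -56 = -56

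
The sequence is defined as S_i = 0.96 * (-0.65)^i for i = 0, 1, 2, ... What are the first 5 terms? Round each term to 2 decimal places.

This is a geometric sequence.
i=0: S_0 = 0.96 * (-0.65)^0 = 0.96
i=1: S_1 = 0.96 * (-0.65)^1 ≈ -0.62
i=2: S_2 = 0.96 * (-0.65)^2 ≈ 0.41
i=3: S_3 = 0.96 * (-0.65)^3 ≈ -0.26
i=4: S_4 = 0.96 * (-0.65)^4 ≈ 0.17
The first 5 terms are: [0.96, -0.62, 0.41, -0.26, 0.17]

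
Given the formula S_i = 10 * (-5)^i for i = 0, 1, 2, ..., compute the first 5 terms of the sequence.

This is a geometric sequence.
i=0: S_0 = 10 * (-5)^0 = 10
i=1: S_1 = 10 * (-5)^1 = -50
i=2: S_2 = 10 * (-5)^2 = 250
i=3: S_3 = 10 * (-5)^3 = -1250
i=4: S_4 = 10 * (-5)^4 = 6250
The first 5 terms are: [10, -50, 250, -1250, 6250]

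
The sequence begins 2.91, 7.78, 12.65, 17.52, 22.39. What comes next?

Differences: 7.78 - 2.91 = 4.87
This is an arithmetic sequence with common difference d = 4.87.
Next term = 22.39 + 4.87 = 27.26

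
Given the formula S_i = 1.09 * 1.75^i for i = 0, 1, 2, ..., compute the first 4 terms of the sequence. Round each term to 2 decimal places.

This is a geometric sequence.
i=0: S_0 = 1.09 * 1.75^0 = 1.09
i=1: S_1 = 1.09 * 1.75^1 ≈ 1.91
i=2: S_2 = 1.09 * 1.75^2 ≈ 3.34
i=3: S_3 = 1.09 * 1.75^3 ≈ 5.84
The first 4 terms are: [1.09, 1.91, 3.34, 5.84]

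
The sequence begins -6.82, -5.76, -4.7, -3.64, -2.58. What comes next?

Differences: -5.76 - -6.82 = 1.06
This is an arithmetic sequence with common difference d = 1.06.
Next term = -2.58 + 1.06 = -1.52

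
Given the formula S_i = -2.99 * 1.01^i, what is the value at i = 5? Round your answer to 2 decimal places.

S_5 = -2.99 * 1.01^5 ≈ -2.99 * 1.051 ≈ -3.14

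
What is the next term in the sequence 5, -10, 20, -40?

Ratios: -10 / 5 = -2.0
This is a geometric sequence with common ratio r = -2.
Next term = -40 * -2 = 80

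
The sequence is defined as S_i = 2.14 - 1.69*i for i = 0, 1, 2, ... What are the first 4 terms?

This is an arithmetic sequence.
i=0: S_0 = 2.14 + -1.69*0 = 2.14
i=1: S_1 = 2.14 + -1.69*1 = 0.45
i=2: S_2 = 2.14 + -1.69*2 = -1.24
i=3: S_3 = 2.14 + -1.69*3 = -2.93
The first 4 terms are: [2.14, 0.45, -1.24, -2.93]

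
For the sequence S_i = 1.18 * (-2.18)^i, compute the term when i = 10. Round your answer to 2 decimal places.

S_10 = 1.18 * (-2.18)^10 ≈ 1.18 * 2424.1804 ≈ 2860.53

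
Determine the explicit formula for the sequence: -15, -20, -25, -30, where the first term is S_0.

Check differences: -20 - -15 = -5
-25 - -20 = -5
Common difference d = -5.
First term a = -15.
Formula: S_i = -15 - 5*i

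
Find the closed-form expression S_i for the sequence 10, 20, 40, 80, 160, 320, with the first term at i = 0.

Check ratios: 20 / 10 = 2.0
Common ratio r = 2.
First term a = 10.
Formula: S_i = 10 * 2^i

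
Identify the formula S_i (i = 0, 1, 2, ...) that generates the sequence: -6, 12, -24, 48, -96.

Check ratios: 12 / -6 = -2.0
Common ratio r = -2.
First term a = -6.
Formula: S_i = -6 * (-2)^i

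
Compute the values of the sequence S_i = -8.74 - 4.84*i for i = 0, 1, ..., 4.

This is an arithmetic sequence.
i=0: S_0 = -8.74 + -4.84*0 = -8.74
i=1: S_1 = -8.74 + -4.84*1 = -13.58
i=2: S_2 = -8.74 + -4.84*2 = -18.42
i=3: S_3 = -8.74 + -4.84*3 = -23.26
i=4: S_4 = -8.74 + -4.84*4 = -28.1
The first 5 terms are: [-8.74, -13.58, -18.42, -23.26, -28.1]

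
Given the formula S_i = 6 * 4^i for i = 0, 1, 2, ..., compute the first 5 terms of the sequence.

This is a geometric sequence.
i=0: S_0 = 6 * 4^0 = 6
i=1: S_1 = 6 * 4^1 = 24
i=2: S_2 = 6 * 4^2 = 96
i=3: S_3 = 6 * 4^3 = 384
i=4: S_4 = 6 * 4^4 = 1536
The first 5 terms are: [6, 24, 96, 384, 1536]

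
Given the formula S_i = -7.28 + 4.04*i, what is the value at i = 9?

S_9 = -7.28 + 4.04*9 = -7.28 + 36.36 = 29.08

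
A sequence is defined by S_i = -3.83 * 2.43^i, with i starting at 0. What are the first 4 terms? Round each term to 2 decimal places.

This is a geometric sequence.
i=0: S_0 = -3.83 * 2.43^0 = -3.83
i=1: S_1 = -3.83 * 2.43^1 ≈ -9.31
i=2: S_2 = -3.83 * 2.43^2 ≈ -22.62
i=3: S_3 = -3.83 * 2.43^3 ≈ -54.96
The first 4 terms are: [-3.83, -9.31, -22.62, -54.96]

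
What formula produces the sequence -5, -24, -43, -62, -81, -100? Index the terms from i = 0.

Check differences: -24 - -5 = -19
-43 - -24 = -19
Common difference d = -19.
First term a = -5.
Formula: S_i = -5 - 19*i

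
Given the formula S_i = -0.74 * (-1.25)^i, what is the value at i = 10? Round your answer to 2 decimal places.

S_10 = -0.74 * (-1.25)^10 ≈ -0.74 * 9.3132 ≈ -6.89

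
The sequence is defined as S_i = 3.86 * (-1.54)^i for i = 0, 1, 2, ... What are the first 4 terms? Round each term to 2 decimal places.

This is a geometric sequence.
i=0: S_0 = 3.86 * (-1.54)^0 = 3.86
i=1: S_1 = 3.86 * (-1.54)^1 ≈ -5.94
i=2: S_2 = 3.86 * (-1.54)^2 ≈ 9.15
i=3: S_3 = 3.86 * (-1.54)^3 ≈ -14.1
The first 4 terms are: [3.86, -5.94, 9.15, -14.1]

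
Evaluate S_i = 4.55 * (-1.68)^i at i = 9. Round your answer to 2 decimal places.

S_9 = 4.55 * (-1.68)^9 ≈ 4.55 * -106.6065 ≈ -485.06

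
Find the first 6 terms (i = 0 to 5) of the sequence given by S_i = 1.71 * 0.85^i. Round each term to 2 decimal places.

This is a geometric sequence.
i=0: S_0 = 1.71 * 0.85^0 = 1.71
i=1: S_1 = 1.71 * 0.85^1 ≈ 1.45
i=2: S_2 = 1.71 * 0.85^2 ≈ 1.24
i=3: S_3 = 1.71 * 0.85^3 ≈ 1.05
i=4: S_4 = 1.71 * 0.85^4 ≈ 0.89
i=5: S_5 = 1.71 * 0.85^5 ≈ 0.76
The first 6 terms are: [1.71, 1.45, 1.24, 1.05, 0.89, 0.76]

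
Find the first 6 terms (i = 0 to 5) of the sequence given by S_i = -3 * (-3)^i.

This is a geometric sequence.
i=0: S_0 = -3 * (-3)^0 = -3
i=1: S_1 = -3 * (-3)^1 = 9
i=2: S_2 = -3 * (-3)^2 = -27
i=3: S_3 = -3 * (-3)^3 = 81
i=4: S_4 = -3 * (-3)^4 = -243
i=5: S_5 = -3 * (-3)^5 = 729
The first 6 terms are: [-3, 9, -27, 81, -243, 729]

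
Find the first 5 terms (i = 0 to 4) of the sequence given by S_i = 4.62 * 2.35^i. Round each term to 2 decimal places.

This is a geometric sequence.
i=0: S_0 = 4.62 * 2.35^0 = 4.62
i=1: S_1 = 4.62 * 2.35^1 ≈ 10.86
i=2: S_2 = 4.62 * 2.35^2 ≈ 25.51
i=3: S_3 = 4.62 * 2.35^3 ≈ 59.96
i=4: S_4 = 4.62 * 2.35^4 ≈ 140.9
The first 5 terms are: [4.62, 10.86, 25.51, 59.96, 140.9]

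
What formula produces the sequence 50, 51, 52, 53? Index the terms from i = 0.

Check differences: 51 - 50 = 1
52 - 51 = 1
Common difference d = 1.
First term a = 50.
Formula: S_i = 50 + 1*i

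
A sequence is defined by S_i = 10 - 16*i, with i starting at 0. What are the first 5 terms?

This is an arithmetic sequence.
i=0: S_0 = 10 + -16*0 = 10
i=1: S_1 = 10 + -16*1 = -6
i=2: S_2 = 10 + -16*2 = -22
i=3: S_3 = 10 + -16*3 = -38
i=4: S_4 = 10 + -16*4 = -54
The first 5 terms are: [10, -6, -22, -38, -54]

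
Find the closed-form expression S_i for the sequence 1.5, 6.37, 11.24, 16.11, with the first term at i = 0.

Check differences: 6.37 - 1.5 = 4.87
11.24 - 6.37 = 4.87
Common difference d = 4.87.
First term a = 1.5.
Formula: S_i = 1.50 + 4.87*i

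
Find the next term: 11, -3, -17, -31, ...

Differences: -3 - 11 = -14
This is an arithmetic sequence with common difference d = -14.
Next term = -31 + -14 = -45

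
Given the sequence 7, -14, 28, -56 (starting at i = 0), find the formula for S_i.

Check ratios: -14 / 7 = -2.0
Common ratio r = -2.
First term a = 7.
Formula: S_i = 7 * (-2)^i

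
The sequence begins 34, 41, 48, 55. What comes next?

Differences: 41 - 34 = 7
This is an arithmetic sequence with common difference d = 7.
Next term = 55 + 7 = 62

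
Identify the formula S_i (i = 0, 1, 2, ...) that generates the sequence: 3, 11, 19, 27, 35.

Check differences: 11 - 3 = 8
19 - 11 = 8
Common difference d = 8.
First term a = 3.
Formula: S_i = 3 + 8*i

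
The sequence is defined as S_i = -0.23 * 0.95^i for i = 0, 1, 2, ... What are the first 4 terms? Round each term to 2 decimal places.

This is a geometric sequence.
i=0: S_0 = -0.23 * 0.95^0 = -0.23
i=1: S_1 = -0.23 * 0.95^1 ≈ -0.22
i=2: S_2 = -0.23 * 0.95^2 ≈ -0.21
i=3: S_3 = -0.23 * 0.95^3 ≈ -0.2
The first 4 terms are: [-0.23, -0.22, -0.21, -0.2]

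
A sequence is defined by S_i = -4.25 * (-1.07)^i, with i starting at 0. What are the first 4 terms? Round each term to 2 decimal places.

This is a geometric sequence.
i=0: S_0 = -4.25 * (-1.07)^0 = -4.25
i=1: S_1 = -4.25 * (-1.07)^1 ≈ 4.55
i=2: S_2 = -4.25 * (-1.07)^2 ≈ -4.87
i=3: S_3 = -4.25 * (-1.07)^3 ≈ 5.21
The first 4 terms are: [-4.25, 4.55, -4.87, 5.21]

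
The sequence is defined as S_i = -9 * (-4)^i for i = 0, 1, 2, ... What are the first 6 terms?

This is a geometric sequence.
i=0: S_0 = -9 * (-4)^0 = -9
i=1: S_1 = -9 * (-4)^1 = 36
i=2: S_2 = -9 * (-4)^2 = -144
i=3: S_3 = -9 * (-4)^3 = 576
i=4: S_4 = -9 * (-4)^4 = -2304
i=5: S_5 = -9 * (-4)^5 = 9216
The first 6 terms are: [-9, 36, -144, 576, -2304, 9216]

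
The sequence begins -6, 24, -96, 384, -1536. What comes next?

Ratios: 24 / -6 = -4.0
This is a geometric sequence with common ratio r = -4.
Next term = -1536 * -4 = 6144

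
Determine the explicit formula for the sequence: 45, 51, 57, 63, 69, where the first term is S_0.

Check differences: 51 - 45 = 6
57 - 51 = 6
Common difference d = 6.
First term a = 45.
Formula: S_i = 45 + 6*i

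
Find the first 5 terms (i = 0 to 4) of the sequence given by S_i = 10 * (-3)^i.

This is a geometric sequence.
i=0: S_0 = 10 * (-3)^0 = 10
i=1: S_1 = 10 * (-3)^1 = -30
i=2: S_2 = 10 * (-3)^2 = 90
i=3: S_3 = 10 * (-3)^3 = -270
i=4: S_4 = 10 * (-3)^4 = 810
The first 5 terms are: [10, -30, 90, -270, 810]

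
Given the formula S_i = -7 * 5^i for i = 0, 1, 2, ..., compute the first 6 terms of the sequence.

This is a geometric sequence.
i=0: S_0 = -7 * 5^0 = -7
i=1: S_1 = -7 * 5^1 = -35
i=2: S_2 = -7 * 5^2 = -175
i=3: S_3 = -7 * 5^3 = -875
i=4: S_4 = -7 * 5^4 = -4375
i=5: S_5 = -7 * 5^5 = -21875
The first 6 terms are: [-7, -35, -175, -875, -4375, -21875]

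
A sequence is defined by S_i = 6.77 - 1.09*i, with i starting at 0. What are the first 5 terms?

This is an arithmetic sequence.
i=0: S_0 = 6.77 + -1.09*0 = 6.77
i=1: S_1 = 6.77 + -1.09*1 = 5.68
i=2: S_2 = 6.77 + -1.09*2 = 4.59
i=3: S_3 = 6.77 + -1.09*3 = 3.5
i=4: S_4 = 6.77 + -1.09*4 = 2.41
The first 5 terms are: [6.77, 5.68, 4.59, 3.5, 2.41]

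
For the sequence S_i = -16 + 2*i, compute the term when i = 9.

S_9 = -16 + 2*9 = -16 + 18 = 2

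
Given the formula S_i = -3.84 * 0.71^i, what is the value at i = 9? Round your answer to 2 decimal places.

S_9 = -3.84 * 0.71^9 ≈ -3.84 * 0.0458 ≈ -0.18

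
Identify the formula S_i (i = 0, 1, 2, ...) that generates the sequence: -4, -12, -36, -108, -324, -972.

Check ratios: -12 / -4 = 3.0
Common ratio r = 3.
First term a = -4.
Formula: S_i = -4 * 3^i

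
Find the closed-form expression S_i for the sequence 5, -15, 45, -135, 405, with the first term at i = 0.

Check ratios: -15 / 5 = -3.0
Common ratio r = -3.
First term a = 5.
Formula: S_i = 5 * (-3)^i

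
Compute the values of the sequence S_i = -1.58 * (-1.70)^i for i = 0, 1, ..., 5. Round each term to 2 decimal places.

This is a geometric sequence.
i=0: S_0 = -1.58 * (-1.7)^0 = -1.58
i=1: S_1 = -1.58 * (-1.7)^1 ≈ 2.69
i=2: S_2 = -1.58 * (-1.7)^2 ≈ -4.57
i=3: S_3 = -1.58 * (-1.7)^3 ≈ 7.76
i=4: S_4 = -1.58 * (-1.7)^4 ≈ -13.2
i=5: S_5 = -1.58 * (-1.7)^5 ≈ 22.43
The first 6 terms are: [-1.58, 2.69, -4.57, 7.76, -13.2, 22.43]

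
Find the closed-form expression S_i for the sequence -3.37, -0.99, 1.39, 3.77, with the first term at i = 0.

Check differences: -0.99 - -3.37 = 2.38
1.39 - -0.99 = 2.38
Common difference d = 2.38.
First term a = -3.37.
Formula: S_i = -3.37 + 2.38*i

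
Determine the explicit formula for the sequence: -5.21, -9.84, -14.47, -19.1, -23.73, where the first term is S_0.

Check differences: -9.84 - -5.21 = -4.63
-14.47 - -9.84 = -4.63
Common difference d = -4.63.
First term a = -5.21.
Formula: S_i = -5.21 - 4.63*i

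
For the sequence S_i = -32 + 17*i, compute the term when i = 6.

S_6 = -32 + 17*6 = -32 + 102 = 70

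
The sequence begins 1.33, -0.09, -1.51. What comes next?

Differences: -0.09 - 1.33 = -1.42
This is an arithmetic sequence with common difference d = -1.42.
Next term = -1.51 + -1.42 = -2.93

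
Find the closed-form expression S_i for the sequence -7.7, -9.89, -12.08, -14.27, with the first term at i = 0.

Check differences: -9.89 - -7.7 = -2.19
-12.08 - -9.89 = -2.19
Common difference d = -2.19.
First term a = -7.7.
Formula: S_i = -7.70 - 2.19*i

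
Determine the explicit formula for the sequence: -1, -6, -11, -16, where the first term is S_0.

Check differences: -6 - -1 = -5
-11 - -6 = -5
Common difference d = -5.
First term a = -1.
Formula: S_i = -1 - 5*i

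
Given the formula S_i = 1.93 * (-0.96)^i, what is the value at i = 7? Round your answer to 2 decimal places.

S_7 = 1.93 * (-0.96)^7 ≈ 1.93 * -0.7514 ≈ -1.45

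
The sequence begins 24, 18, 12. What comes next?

Differences: 18 - 24 = -6
This is an arithmetic sequence with common difference d = -6.
Next term = 12 + -6 = 6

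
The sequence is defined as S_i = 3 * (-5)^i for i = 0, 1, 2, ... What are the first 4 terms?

This is a geometric sequence.
i=0: S_0 = 3 * (-5)^0 = 3
i=1: S_1 = 3 * (-5)^1 = -15
i=2: S_2 = 3 * (-5)^2 = 75
i=3: S_3 = 3 * (-5)^3 = -375
The first 4 terms are: [3, -15, 75, -375]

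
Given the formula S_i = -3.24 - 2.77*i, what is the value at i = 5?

S_5 = -3.24 + -2.77*5 = -3.24 + -13.85 = -17.09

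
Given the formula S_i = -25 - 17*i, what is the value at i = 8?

S_8 = -25 + -17*8 = -25 + -136 = -161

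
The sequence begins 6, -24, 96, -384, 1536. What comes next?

Ratios: -24 / 6 = -4.0
This is a geometric sequence with common ratio r = -4.
Next term = 1536 * -4 = -6144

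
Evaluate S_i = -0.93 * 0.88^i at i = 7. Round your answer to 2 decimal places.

S_7 = -0.93 * 0.88^7 ≈ -0.93 * 0.4087 ≈ -0.38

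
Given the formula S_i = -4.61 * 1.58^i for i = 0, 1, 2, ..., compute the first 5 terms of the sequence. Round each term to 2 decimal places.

This is a geometric sequence.
i=0: S_0 = -4.61 * 1.58^0 = -4.61
i=1: S_1 = -4.61 * 1.58^1 ≈ -7.28
i=2: S_2 = -4.61 * 1.58^2 ≈ -11.51
i=3: S_3 = -4.61 * 1.58^3 ≈ -18.18
i=4: S_4 = -4.61 * 1.58^4 ≈ -28.73
The first 5 terms are: [-4.61, -7.28, -11.51, -18.18, -28.73]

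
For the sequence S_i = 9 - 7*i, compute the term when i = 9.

S_9 = 9 + -7*9 = 9 + -63 = -54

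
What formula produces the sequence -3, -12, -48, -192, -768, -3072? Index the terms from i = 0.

Check ratios: -12 / -3 = 4.0
Common ratio r = 4.
First term a = -3.
Formula: S_i = -3 * 4^i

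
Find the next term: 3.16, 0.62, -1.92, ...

Differences: 0.62 - 3.16 = -2.54
This is an arithmetic sequence with common difference d = -2.54.
Next term = -1.92 + -2.54 = -4.46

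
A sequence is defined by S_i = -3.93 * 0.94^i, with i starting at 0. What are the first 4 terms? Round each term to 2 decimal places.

This is a geometric sequence.
i=0: S_0 = -3.93 * 0.94^0 = -3.93
i=1: S_1 = -3.93 * 0.94^1 ≈ -3.69
i=2: S_2 = -3.93 * 0.94^2 ≈ -3.47
i=3: S_3 = -3.93 * 0.94^3 ≈ -3.26
The first 4 terms are: [-3.93, -3.69, -3.47, -3.26]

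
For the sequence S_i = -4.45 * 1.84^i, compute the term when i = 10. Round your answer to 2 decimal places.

S_10 = -4.45 * 1.84^10 ≈ -4.45 * 444.8138 ≈ -1979.42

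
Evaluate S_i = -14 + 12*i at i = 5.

S_5 = -14 + 12*5 = -14 + 60 = 46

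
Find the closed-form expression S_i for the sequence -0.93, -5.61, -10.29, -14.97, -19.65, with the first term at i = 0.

Check differences: -5.61 - -0.93 = -4.68
-10.29 - -5.61 = -4.68
Common difference d = -4.68.
First term a = -0.93.
Formula: S_i = -0.93 - 4.68*i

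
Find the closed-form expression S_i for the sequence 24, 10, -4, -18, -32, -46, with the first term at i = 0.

Check differences: 10 - 24 = -14
-4 - 10 = -14
Common difference d = -14.
First term a = 24.
Formula: S_i = 24 - 14*i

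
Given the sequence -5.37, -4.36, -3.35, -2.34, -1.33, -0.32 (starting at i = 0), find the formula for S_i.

Check differences: -4.36 - -5.37 = 1.01
-3.35 - -4.36 = 1.01
Common difference d = 1.01.
First term a = -5.37.
Formula: S_i = -5.37 + 1.01*i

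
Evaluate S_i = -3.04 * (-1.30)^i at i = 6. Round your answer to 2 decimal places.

S_6 = -3.04 * (-1.3)^6 ≈ -3.04 * 4.8268 ≈ -14.67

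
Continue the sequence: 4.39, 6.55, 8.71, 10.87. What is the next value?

Differences: 6.55 - 4.39 = 2.16
This is an arithmetic sequence with common difference d = 2.16.
Next term = 10.87 + 2.16 = 13.03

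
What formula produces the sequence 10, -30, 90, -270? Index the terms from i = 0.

Check ratios: -30 / 10 = -3.0
Common ratio r = -3.
First term a = 10.
Formula: S_i = 10 * (-3)^i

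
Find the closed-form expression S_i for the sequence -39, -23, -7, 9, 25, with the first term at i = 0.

Check differences: -23 - -39 = 16
-7 - -23 = 16
Common difference d = 16.
First term a = -39.
Formula: S_i = -39 + 16*i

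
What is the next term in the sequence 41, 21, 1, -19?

Differences: 21 - 41 = -20
This is an arithmetic sequence with common difference d = -20.
Next term = -19 + -20 = -39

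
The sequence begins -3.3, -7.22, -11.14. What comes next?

Differences: -7.22 - -3.3 = -3.92
This is an arithmetic sequence with common difference d = -3.92.
Next term = -11.14 + -3.92 = -15.06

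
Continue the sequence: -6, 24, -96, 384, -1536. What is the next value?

Ratios: 24 / -6 = -4.0
This is a geometric sequence with common ratio r = -4.
Next term = -1536 * -4 = 6144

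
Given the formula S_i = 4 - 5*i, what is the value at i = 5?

S_5 = 4 + -5*5 = 4 + -25 = -21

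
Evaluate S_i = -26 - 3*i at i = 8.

S_8 = -26 + -3*8 = -26 + -24 = -50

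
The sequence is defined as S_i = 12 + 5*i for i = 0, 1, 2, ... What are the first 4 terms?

This is an arithmetic sequence.
i=0: S_0 = 12 + 5*0 = 12
i=1: S_1 = 12 + 5*1 = 17
i=2: S_2 = 12 + 5*2 = 22
i=3: S_3 = 12 + 5*3 = 27
The first 4 terms are: [12, 17, 22, 27]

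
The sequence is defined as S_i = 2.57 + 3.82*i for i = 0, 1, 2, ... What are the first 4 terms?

This is an arithmetic sequence.
i=0: S_0 = 2.57 + 3.82*0 = 2.57
i=1: S_1 = 2.57 + 3.82*1 = 6.39
i=2: S_2 = 2.57 + 3.82*2 = 10.21
i=3: S_3 = 2.57 + 3.82*3 = 14.03
The first 4 terms are: [2.57, 6.39, 10.21, 14.03]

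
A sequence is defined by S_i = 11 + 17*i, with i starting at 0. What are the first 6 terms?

This is an arithmetic sequence.
i=0: S_0 = 11 + 17*0 = 11
i=1: S_1 = 11 + 17*1 = 28
i=2: S_2 = 11 + 17*2 = 45
i=3: S_3 = 11 + 17*3 = 62
i=4: S_4 = 11 + 17*4 = 79
i=5: S_5 = 11 + 17*5 = 96
The first 6 terms are: [11, 28, 45, 62, 79, 96]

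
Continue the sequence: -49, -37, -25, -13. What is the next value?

Differences: -37 - -49 = 12
This is an arithmetic sequence with common difference d = 12.
Next term = -13 + 12 = -1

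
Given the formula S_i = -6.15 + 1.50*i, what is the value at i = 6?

S_6 = -6.15 + 1.5*6 = -6.15 + 9.0 = 2.85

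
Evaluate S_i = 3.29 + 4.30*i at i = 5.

S_5 = 3.29 + 4.3*5 = 3.29 + 21.5 = 24.79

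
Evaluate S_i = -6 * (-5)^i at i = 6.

S_6 = -6 * (-5)^6 = -6 * 15625 = -93750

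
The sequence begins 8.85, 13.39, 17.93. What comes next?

Differences: 13.39 - 8.85 = 4.54
This is an arithmetic sequence with common difference d = 4.54.
Next term = 17.93 + 4.54 = 22.47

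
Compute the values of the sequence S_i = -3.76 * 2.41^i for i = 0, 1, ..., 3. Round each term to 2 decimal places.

This is a geometric sequence.
i=0: S_0 = -3.76 * 2.41^0 = -3.76
i=1: S_1 = -3.76 * 2.41^1 ≈ -9.06
i=2: S_2 = -3.76 * 2.41^2 ≈ -21.84
i=3: S_3 = -3.76 * 2.41^3 ≈ -52.63
The first 4 terms are: [-3.76, -9.06, -21.84, -52.63]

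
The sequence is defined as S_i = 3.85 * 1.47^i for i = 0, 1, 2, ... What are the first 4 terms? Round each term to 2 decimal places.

This is a geometric sequence.
i=0: S_0 = 3.85 * 1.47^0 = 3.85
i=1: S_1 = 3.85 * 1.47^1 ≈ 5.66
i=2: S_2 = 3.85 * 1.47^2 ≈ 8.32
i=3: S_3 = 3.85 * 1.47^3 ≈ 12.23
The first 4 terms are: [3.85, 5.66, 8.32, 12.23]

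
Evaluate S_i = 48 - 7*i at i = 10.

S_10 = 48 + -7*10 = 48 + -70 = -22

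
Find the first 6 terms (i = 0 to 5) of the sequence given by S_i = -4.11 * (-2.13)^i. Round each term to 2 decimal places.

This is a geometric sequence.
i=0: S_0 = -4.11 * (-2.13)^0 = -4.11
i=1: S_1 = -4.11 * (-2.13)^1 ≈ 8.75
i=2: S_2 = -4.11 * (-2.13)^2 ≈ -18.65
i=3: S_3 = -4.11 * (-2.13)^3 ≈ 39.72
i=4: S_4 = -4.11 * (-2.13)^4 ≈ -84.6
i=5: S_5 = -4.11 * (-2.13)^5 ≈ 180.19
The first 6 terms are: [-4.11, 8.75, -18.65, 39.72, -84.6, 180.19]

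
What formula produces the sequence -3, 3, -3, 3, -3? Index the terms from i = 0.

Check ratios: 3 / -3 = -1.0
Common ratio r = -1.
First term a = -3.
Formula: S_i = -3 * (-1)^i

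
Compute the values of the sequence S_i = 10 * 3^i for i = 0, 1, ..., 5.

This is a geometric sequence.
i=0: S_0 = 10 * 3^0 = 10
i=1: S_1 = 10 * 3^1 = 30
i=2: S_2 = 10 * 3^2 = 90
i=3: S_3 = 10 * 3^3 = 270
i=4: S_4 = 10 * 3^4 = 810
i=5: S_5 = 10 * 3^5 = 2430
The first 6 terms are: [10, 30, 90, 270, 810, 2430]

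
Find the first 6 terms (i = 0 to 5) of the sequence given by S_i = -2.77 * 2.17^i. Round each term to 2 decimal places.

This is a geometric sequence.
i=0: S_0 = -2.77 * 2.17^0 = -2.77
i=1: S_1 = -2.77 * 2.17^1 ≈ -6.01
i=2: S_2 = -2.77 * 2.17^2 ≈ -13.04
i=3: S_3 = -2.77 * 2.17^3 ≈ -28.3
i=4: S_4 = -2.77 * 2.17^4 ≈ -61.42
i=5: S_5 = -2.77 * 2.17^5 ≈ -133.28
The first 6 terms are: [-2.77, -6.01, -13.04, -28.3, -61.42, -133.28]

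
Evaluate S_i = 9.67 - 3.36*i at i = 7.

S_7 = 9.67 + -3.36*7 = 9.67 + -23.52 = -13.85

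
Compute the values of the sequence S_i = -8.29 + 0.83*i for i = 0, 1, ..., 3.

This is an arithmetic sequence.
i=0: S_0 = -8.29 + 0.83*0 = -8.29
i=1: S_1 = -8.29 + 0.83*1 = -7.46
i=2: S_2 = -8.29 + 0.83*2 = -6.63
i=3: S_3 = -8.29 + 0.83*3 = -5.8
The first 4 terms are: [-8.29, -7.46, -6.63, -5.8]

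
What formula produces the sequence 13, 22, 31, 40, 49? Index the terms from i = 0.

Check differences: 22 - 13 = 9
31 - 22 = 9
Common difference d = 9.
First term a = 13.
Formula: S_i = 13 + 9*i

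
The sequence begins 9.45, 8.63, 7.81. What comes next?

Differences: 8.63 - 9.45 = -0.82
This is an arithmetic sequence with common difference d = -0.82.
Next term = 7.81 + -0.82 = 6.99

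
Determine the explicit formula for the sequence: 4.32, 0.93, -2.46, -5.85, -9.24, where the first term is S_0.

Check differences: 0.93 - 4.32 = -3.39
-2.46 - 0.93 = -3.39
Common difference d = -3.39.
First term a = 4.32.
Formula: S_i = 4.32 - 3.39*i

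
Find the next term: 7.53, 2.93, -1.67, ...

Differences: 2.93 - 7.53 = -4.6
This is an arithmetic sequence with common difference d = -4.6.
Next term = -1.67 + -4.6 = -6.27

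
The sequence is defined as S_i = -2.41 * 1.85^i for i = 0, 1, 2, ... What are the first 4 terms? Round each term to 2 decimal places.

This is a geometric sequence.
i=0: S_0 = -2.41 * 1.85^0 = -2.41
i=1: S_1 = -2.41 * 1.85^1 ≈ -4.46
i=2: S_2 = -2.41 * 1.85^2 ≈ -8.25
i=3: S_3 = -2.41 * 1.85^3 ≈ -15.26
The first 4 terms are: [-2.41, -4.46, -8.25, -15.26]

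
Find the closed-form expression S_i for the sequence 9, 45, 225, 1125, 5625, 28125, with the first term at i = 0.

Check ratios: 45 / 9 = 5.0
Common ratio r = 5.
First term a = 9.
Formula: S_i = 9 * 5^i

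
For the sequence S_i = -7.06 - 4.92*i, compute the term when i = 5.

S_5 = -7.06 + -4.92*5 = -7.06 + -24.6 = -31.66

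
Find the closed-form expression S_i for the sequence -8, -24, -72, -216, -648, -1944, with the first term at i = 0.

Check ratios: -24 / -8 = 3.0
Common ratio r = 3.
First term a = -8.
Formula: S_i = -8 * 3^i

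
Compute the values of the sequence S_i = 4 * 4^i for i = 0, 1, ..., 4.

This is a geometric sequence.
i=0: S_0 = 4 * 4^0 = 4
i=1: S_1 = 4 * 4^1 = 16
i=2: S_2 = 4 * 4^2 = 64
i=3: S_3 = 4 * 4^3 = 256
i=4: S_4 = 4 * 4^4 = 1024
The first 5 terms are: [4, 16, 64, 256, 1024]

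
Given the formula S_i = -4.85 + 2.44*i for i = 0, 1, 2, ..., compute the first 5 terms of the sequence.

This is an arithmetic sequence.
i=0: S_0 = -4.85 + 2.44*0 = -4.85
i=1: S_1 = -4.85 + 2.44*1 = -2.41
i=2: S_2 = -4.85 + 2.44*2 = 0.03
i=3: S_3 = -4.85 + 2.44*3 = 2.47
i=4: S_4 = -4.85 + 2.44*4 = 4.91
The first 5 terms are: [-4.85, -2.41, 0.03, 2.47, 4.91]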